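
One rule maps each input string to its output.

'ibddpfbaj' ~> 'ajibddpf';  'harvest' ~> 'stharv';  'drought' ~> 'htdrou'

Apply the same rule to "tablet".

Each output is the input with this applied: move the last 3 characters to the front (rotate right by 3), then delete the first character.
"tablet" → "lettab" → "ettab".

ettab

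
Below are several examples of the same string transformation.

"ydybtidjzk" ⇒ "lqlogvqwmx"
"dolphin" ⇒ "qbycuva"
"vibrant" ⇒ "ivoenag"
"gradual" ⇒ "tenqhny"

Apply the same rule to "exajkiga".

Rule — shift every letter 13 places forward in the alphabet (wrapping around) — i.e. ROT13.
Doing the same to "exajkiga": "rknwxvtn".

rknwxvtn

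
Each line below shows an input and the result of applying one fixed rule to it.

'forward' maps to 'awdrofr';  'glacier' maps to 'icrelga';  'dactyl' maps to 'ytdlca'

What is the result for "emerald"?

ardlmee

Looking at the pairs, the operation is to move the first 3 characters to the end (rotate left by 3), then swap each adjacent pair of characters (1↔2, 3↔4, ...).
So "emerald" becomes "ardlmee".
(Check on "glacier": → "ciergla" → "icrelga" ✓)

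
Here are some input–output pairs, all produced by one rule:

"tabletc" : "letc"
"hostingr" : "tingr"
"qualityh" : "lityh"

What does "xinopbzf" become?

What's happening: delete the first 3 characters.
Doing the same to "xinopbzf": "opbzf".

opbzf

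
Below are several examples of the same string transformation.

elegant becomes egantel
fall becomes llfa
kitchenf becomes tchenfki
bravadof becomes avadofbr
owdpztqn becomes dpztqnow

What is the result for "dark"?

rkda

In each case the input is transformed by: move the first 2 characters to the end (rotate left by 2).
"dark" → "rkda".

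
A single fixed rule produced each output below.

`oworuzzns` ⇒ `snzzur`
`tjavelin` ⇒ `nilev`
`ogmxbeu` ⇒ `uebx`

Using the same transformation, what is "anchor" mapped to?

Looking at the pairs, the operation is to delete the first 3 characters, then reverse the string.
"anchor" → "roh".

roh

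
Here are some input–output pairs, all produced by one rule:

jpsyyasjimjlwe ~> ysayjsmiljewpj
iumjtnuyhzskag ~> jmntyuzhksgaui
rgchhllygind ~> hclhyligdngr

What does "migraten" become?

rgtaneim

Looking at the pairs, the operation is to swap each adjacent pair of characters (1↔2, 3↔4, ...), then move the first 2 characters to the end (rotate left by 2).
For "migraten", step one produces "imrgtane"; step two turns that into "rgtaneim".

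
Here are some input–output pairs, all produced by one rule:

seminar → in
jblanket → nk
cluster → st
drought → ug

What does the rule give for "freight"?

What's happening: move the last 2 characters to the front (rotate right by 2), then keep only the last 2 characters.
On "freight": the first step gives "htfreig", and the second then gives "ig".

ig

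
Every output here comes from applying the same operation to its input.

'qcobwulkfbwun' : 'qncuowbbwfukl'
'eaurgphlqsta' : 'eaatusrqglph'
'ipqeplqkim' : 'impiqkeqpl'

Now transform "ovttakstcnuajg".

Rule — take characters alternately from the front and the back (1st, last, 2nd, 2nd-last, ...).
Applying that to "ovttakstcnuajg" gives "ogvjtatuankcst".

ogvjtatuankcst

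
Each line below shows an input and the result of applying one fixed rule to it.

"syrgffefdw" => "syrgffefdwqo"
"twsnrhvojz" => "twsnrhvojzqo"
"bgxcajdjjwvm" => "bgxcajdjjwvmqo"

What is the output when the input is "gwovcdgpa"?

Rule — append "qo".
So "gwovcdgpa" becomes "gwovcdgpaqo".

gwovcdgpaqo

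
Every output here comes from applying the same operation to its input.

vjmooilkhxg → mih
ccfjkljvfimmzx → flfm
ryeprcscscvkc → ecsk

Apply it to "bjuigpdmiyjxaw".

Looking at the pairs, the operation is to keep one character in every 3, starting at position 3 (positions 3rd, 6th, 9th, ...).
So "bjuigpdmiyjxaw" becomes "upix".

upix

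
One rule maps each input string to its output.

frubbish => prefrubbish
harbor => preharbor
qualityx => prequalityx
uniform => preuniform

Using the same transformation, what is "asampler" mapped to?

preasampler

The transformation: prepend "pre".
"asampler" → "preasampler".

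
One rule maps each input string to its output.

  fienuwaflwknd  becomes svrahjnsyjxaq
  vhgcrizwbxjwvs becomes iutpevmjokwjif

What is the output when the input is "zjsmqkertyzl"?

mwfzdxreglmy

The pattern: shift every letter 13 places forward in the alphabet (wrapping around) — i.e. ROT13.
Doing the same to "zjsmqkertyzl": "mwfzdxreglmy".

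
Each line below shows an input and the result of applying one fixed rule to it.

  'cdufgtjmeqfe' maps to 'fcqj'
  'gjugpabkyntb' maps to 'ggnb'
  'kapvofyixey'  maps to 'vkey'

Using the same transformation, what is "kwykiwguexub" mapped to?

Looking at the pairs, the operation is to keep one character in every 3, starting at position 1 (positions 1st, 4th, 7th, ...), then swap each adjacent pair of characters (1↔2, 3↔4, ...).
Applying both steps to "kwykiwguexub": "kkgx", then "kkxg".
(Check on "cdufgtjmeqfe": → "cfjq" → "fcqj" ✓)

kkxg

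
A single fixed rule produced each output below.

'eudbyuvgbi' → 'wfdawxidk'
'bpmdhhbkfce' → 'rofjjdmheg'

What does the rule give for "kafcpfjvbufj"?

In each case the input is transformed by: shift every letter 2 places forward in the alphabet (wrapping around), then delete the first character.
For "kafcpfjvbufj", step one produces "mcherhlxdwhl"; step two turns that into "cherhlxdwhl".

cherhlxdwhl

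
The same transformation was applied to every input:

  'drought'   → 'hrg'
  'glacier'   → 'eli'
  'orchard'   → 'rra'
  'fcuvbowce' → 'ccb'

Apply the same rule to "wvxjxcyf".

The rule is to move the last 2 characters to the front (rotate right by 2), then keep one character in every 3, starting at position 1 (positions 1st, 4th, 7th, ...).
On "wvxjxcyf": the first step gives "yfwvxjxc", and the second then gives "yvx".

yvx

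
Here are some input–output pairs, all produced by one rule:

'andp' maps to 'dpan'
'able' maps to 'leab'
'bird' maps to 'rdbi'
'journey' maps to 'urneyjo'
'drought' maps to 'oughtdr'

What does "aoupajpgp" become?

upajpgpao

Looking at the pairs, the operation is to move the first 2 characters to the end (rotate left by 2).
"aoupajpgp" → "upajpgpao".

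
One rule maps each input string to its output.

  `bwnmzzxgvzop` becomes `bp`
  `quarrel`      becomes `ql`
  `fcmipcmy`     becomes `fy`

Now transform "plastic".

pc

The transformation: take characters alternately from the front and the back (1st, last, 2nd, 2nd-last, ...), then keep only the first 2 characters.
Starting from "plastic": after the first operation, "pcliats"; after the second, "pc".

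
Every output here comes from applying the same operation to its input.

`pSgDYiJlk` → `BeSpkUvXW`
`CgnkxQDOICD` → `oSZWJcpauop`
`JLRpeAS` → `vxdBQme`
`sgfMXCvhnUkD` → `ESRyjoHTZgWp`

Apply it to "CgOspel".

oSaEBQX

The rule is to shift every letter 12 places forward in the alphabet (wrapping around), then flip the case of every letter.
On "CgOspel": the first step gives "OsAebqx", and the second then gives "oSaEBQX".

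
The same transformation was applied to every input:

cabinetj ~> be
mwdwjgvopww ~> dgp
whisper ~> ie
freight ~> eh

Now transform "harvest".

rs

In each case the input is transformed by: keep one character in every 3, starting at position 3 (positions 3rd, 6th, 9th, ...).
"harvest" → "rs".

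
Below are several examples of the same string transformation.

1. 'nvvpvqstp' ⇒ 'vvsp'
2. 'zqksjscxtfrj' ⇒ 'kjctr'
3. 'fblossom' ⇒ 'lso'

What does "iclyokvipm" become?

lovp

In each case the input is transformed by: delete the first character, then keep every other character starting from the second (positions 2nd, 4th, 6th, ...).
On "iclyokvipm" that produces "lovp".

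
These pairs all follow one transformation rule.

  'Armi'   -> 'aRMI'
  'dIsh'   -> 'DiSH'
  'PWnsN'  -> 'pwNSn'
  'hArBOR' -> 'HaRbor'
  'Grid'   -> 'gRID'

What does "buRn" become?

BUrN

The rule is to flip the case of every letter.
Doing the same to "buRn": "BUrN".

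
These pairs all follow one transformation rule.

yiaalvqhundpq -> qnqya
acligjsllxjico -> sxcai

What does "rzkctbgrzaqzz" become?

Each output is the input with this applied: keep one character in every 3, starting at position 1 (positions 1st, 4th, 7th, ...), then move the last 3 characters to the front (rotate right by 3).
"rzkctbgrzaqzz" → "rcgaz" → "gazrc".

gazrc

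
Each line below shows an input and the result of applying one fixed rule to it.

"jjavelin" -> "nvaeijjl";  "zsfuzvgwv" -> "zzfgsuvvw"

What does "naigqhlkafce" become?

nqaacefghikl

Each output is the input with this applied: sort the characters into alphabetical order, then move the last 2 characters to the front (rotate right by 2).
Doing the same to "naigqhlkafce": "nqaacefghikl".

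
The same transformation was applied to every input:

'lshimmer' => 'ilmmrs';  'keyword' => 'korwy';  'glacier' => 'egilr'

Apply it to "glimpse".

Each output is the input with this applied: sort the characters into alphabetical order, then delete the first 2 characters.
For "glimpse", step one produces "egilmps"; step two turns that into "ilmps".

ilmps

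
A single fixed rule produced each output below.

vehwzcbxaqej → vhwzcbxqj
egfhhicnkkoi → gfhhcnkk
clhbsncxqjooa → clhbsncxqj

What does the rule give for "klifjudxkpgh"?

klfjdxkpgh

The pattern: remove every vowel.
On "klifjudxkpgh" that produces "klfjdxkpgh".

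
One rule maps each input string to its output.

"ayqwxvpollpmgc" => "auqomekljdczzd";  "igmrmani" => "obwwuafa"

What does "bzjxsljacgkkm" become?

Rule — shift every letter 12 places backward in the alphabet (wrapping around), then move the last 3 characters to the front (rotate right by 3).
Starting from "bzjxsljacgkkm": after the first operation, "pnxlgzxoquyya"; after the second, "yyapnxlgzxoqu".
(Check on "ayqwxvpollpmgc": → "omekljdczzdauq" → "auqomekljdczzd" ✓)

yyapnxlgzxoqu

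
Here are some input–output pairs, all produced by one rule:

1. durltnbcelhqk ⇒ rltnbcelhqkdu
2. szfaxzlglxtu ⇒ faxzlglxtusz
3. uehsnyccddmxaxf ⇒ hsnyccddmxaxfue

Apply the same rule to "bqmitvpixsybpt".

mitvpixsybptbq

What's happening: move the first 2 characters to the end (rotate left by 2).
Applying that to "bqmitvpixsybpt" gives "mitvpixsybptbq".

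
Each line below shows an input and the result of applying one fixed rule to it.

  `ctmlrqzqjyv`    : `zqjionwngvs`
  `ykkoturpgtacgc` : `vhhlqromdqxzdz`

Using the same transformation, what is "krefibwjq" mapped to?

hobcfytgn

The transformation: shift every letter 3 places backward in the alphabet (wrapping around).
For "krefibwjq" the result is "hobcfytgn".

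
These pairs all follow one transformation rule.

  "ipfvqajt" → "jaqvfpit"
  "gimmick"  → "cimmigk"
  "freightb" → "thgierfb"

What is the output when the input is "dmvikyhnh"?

In each case the input is transformed by: move the last character to the front, then reverse the string.
For "dmvikyhnh", step one produces "hdmvikyhn"; step two turns that into "nhykivmdh".

nhykivmdh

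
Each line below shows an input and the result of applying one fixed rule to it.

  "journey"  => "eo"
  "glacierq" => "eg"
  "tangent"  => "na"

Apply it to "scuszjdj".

Rule — move the first 3 characters to the end (rotate left by 3), then keep one character in every 3, starting at position 3 (positions 3rd, 6th, 9th, ...).
"scuszjdj" → "szjdjscu" → "js".

js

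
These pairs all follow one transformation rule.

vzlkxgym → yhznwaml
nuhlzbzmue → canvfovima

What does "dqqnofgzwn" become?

ghaxoerrop

The transformation: shift every letter 1 place forward in the alphabet (wrapping around), then swap the front and back halves of the string.
Applying both steps to "dqqnofgzwn": "erropghaxo", then "ghaxoerrop".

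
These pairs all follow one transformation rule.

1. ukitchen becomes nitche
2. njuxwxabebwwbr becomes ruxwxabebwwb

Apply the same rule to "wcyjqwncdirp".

pyjqwncdir

What's happening: delete the first 2 characters, then move the last character to the front.
Working it through for "wcyjqwncdirp": intermediate "yjqwncdirp", final "pyjqwncdir".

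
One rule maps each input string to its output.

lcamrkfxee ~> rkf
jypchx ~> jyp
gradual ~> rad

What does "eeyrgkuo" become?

yrg

Looking at the pairs, the operation is to move the last 3 characters to the front (rotate right by 3), then keep only the last 3 characters.
For "eeyrgkuo", step one produces "kuoeeyrg"; step two turns that into "yrg".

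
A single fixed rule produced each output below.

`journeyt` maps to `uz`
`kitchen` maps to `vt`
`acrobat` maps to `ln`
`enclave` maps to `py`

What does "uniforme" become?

The transformation: shift every letter 11 places forward in the alphabet (wrapping around), then keep only the first 2 characters.
Applying both steps to "uniforme": "fytqzcxp", then "fy".

fy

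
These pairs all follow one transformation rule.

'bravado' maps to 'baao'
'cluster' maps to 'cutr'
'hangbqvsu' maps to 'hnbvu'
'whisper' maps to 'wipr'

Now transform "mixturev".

Each output is the input with this applied: keep every other character starting from the first (positions 1st, 3rd, 5th, ...).
For "mixturev" the result is "mxue".

mxue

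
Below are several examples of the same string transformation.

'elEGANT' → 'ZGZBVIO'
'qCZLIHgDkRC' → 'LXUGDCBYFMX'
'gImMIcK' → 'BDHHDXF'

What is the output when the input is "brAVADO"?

WMVQVYJ

The pattern: shift every letter 5 places backward in the alphabet (wrapping around), then convert every letter to uppercase.
Working it through for "brAVADO": intermediate "wmVQVYJ", final "WMVQVYJ".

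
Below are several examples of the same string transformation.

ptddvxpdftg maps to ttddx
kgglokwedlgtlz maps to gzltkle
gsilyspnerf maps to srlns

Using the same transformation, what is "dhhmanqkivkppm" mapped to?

hmmpnvk

The transformation: keep every other character starting from the second (positions 2nd, 4th, 6th, ...), then take characters alternately from the front and the back (1st, last, 2nd, 2nd-last, ...).
Applying both steps to "dhhmanqkivkppm": "hmnkvpm", then "hmmpnvk".
(Check on "kgglokwedlgtlz": → "glkeltz" → "gzltkle" ✓)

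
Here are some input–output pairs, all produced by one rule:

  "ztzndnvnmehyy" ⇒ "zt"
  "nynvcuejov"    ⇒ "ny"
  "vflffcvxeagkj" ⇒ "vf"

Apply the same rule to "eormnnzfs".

eo

Looking at the pairs, the operation is to keep only the first 2 characters.
Applying that to "eormnnzfs" gives "eo".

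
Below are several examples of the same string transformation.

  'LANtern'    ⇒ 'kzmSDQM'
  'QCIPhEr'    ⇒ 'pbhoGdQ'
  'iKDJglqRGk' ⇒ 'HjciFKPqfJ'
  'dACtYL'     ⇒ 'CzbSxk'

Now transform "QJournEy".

What's happening: flip the case of every letter, then shift every letter 1 place backward in the alphabet (wrapping around).
"QJournEy" → "qjOURNeY" → "piNTQMdX".

piNTQMdX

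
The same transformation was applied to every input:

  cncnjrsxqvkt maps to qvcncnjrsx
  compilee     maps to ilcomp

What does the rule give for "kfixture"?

The transformation: delete the last 2 characters, then move the last 2 characters to the front (rotate right by 2).
For "kfixture", step one produces "kfixtu"; step two turns that into "tukfix".
(Check on "compilee": → "compil" → "ilcomp" ✓)

tukfix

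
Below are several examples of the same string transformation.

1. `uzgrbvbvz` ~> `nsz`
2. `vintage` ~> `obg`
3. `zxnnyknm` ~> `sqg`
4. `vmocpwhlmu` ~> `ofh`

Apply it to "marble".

The rule is to shift every letter 7 places backward in the alphabet (wrapping around), then keep only the first 3 characters.
On "marble": the first step gives "ftkuex", and the second then gives "ftk".

ftk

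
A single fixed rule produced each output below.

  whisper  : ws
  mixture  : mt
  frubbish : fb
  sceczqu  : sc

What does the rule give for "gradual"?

The pattern: keep one character in every 3, starting at position 1 (positions 1st, 4th, 7th, ...), then delete the last character.
Applying both steps to "gradual": "gdl", then "gd".

gd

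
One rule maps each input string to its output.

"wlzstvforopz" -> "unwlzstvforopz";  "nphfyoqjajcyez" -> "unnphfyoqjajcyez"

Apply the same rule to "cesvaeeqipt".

uncesvaeeqipt

In each case the input is transformed by: prepend "un".
So "cesvaeeqipt" becomes "uncesvaeeqipt".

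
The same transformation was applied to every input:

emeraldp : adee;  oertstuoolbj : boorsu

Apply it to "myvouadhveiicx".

The rule is to keep every other character starting from the first (positions 1st, 3rd, 5th, ...), then sort the characters into alphabetical order.
On "myvouadhveiicx": the first step gives "mvudvic", and the second then gives "cdimuvv".
(Check on "emeraldp": → "eead" → "adee" ✓)

cdimuvv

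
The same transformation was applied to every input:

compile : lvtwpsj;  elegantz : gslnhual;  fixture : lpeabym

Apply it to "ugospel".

Rule — swap the first and last characters, then shift every letter 7 places forward in the alphabet (wrapping around).
For "ugospel" the result is "snvzwlb".
(Check on "elegantz": → "zlegante" → "gslnhual" ✓)

snvzwlb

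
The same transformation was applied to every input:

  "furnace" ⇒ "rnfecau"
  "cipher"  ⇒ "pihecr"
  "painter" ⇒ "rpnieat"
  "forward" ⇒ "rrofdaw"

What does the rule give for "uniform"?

ronmifu

The pattern: sort the characters into reverse alphabetical order, then move the first character to the end.
For "uniform", step one produces "uronmif"; step two turns that into "ronmifu".
(Check on "cipher": → "rpihec" → "pihecr" ✓)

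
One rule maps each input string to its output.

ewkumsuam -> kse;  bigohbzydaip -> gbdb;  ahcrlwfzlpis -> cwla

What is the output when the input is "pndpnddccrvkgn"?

Each output is the input with this applied: swap the first and last characters, then keep one character in every 3, starting at position 3 (positions 3rd, 6th, 9th, ...).
Starting from "pndpnddccrvkgn": after the first operation, "nndpnddccrvkgp"; after the second, "ddck".

ddck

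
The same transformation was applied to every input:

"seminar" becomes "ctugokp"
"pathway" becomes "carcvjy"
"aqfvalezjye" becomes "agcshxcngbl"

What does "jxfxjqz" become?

Looking at the pairs, the operation is to move the last 2 characters to the front (rotate right by 2), then shift every letter 2 places forward in the alphabet (wrapping around).
Starting from "jxfxjqz": after the first operation, "qzjxfxj"; after the second, "sblzhzl".

sblzhzl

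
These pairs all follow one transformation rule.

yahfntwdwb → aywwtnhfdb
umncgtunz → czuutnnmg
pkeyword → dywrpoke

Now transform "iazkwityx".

azyxwtkii

In each case the input is transformed by: sort the characters into reverse alphabetical order, then move the last character to the front.
For "iazkwityx", step one produces "zyxwtkiia"; step two turns that into "azyxwtkii".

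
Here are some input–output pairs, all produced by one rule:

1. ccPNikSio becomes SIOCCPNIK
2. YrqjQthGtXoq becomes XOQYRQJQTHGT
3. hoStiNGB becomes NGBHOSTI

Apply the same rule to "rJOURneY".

Rule — move the last 3 characters to the front (rotate right by 3), then convert every letter to uppercase.
For "rJOURneY", step one produces "neYrJOUR"; step two turns that into "NEYRJOUR".

NEYRJOUR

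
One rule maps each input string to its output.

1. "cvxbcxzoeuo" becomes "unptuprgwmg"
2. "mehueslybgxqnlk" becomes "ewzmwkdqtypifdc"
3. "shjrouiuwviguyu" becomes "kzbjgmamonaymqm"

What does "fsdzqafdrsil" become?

In each case the input is transformed by: shift every letter 8 places backward in the alphabet (wrapping around).
So "fsdzqafdrsil" becomes "xkvrisxvjkad".

xkvrisxvjkad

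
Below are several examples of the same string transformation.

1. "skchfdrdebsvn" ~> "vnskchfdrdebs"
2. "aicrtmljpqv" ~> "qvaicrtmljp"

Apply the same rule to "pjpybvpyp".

yppjpybvp

Each output is the input with this applied: move the last 2 characters to the front (rotate right by 2).
For "pjpybvpyp" the result is "yppjpybvp".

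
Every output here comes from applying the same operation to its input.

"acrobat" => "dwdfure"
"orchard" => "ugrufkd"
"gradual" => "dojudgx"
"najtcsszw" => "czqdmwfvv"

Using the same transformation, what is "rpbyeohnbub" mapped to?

xeusebhrkqe

The rule is to shift every letter 3 places forward in the alphabet (wrapping around), then move the last 2 characters to the front (rotate right by 2).
For "rpbyeohnbub", step one produces "usebhrkqexe"; step two turns that into "xeusebhrkqe".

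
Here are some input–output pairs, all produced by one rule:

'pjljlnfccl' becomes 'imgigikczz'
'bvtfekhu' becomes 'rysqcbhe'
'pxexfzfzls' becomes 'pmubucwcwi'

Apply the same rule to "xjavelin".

kugxsbif

What's happening: move the last character to the front, then shift every letter 3 places backward in the alphabet (wrapping around).
For "xjavelin", step one produces "nxjaveli"; step two turns that into "kugxsbif".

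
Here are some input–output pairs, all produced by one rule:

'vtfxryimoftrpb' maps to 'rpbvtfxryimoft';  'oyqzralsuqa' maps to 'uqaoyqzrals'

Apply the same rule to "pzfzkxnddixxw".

xxwpzfzkxnddi

Looking at the pairs, the operation is to move the last 3 characters to the front (rotate right by 3).
For "pzfzkxnddixxw" the result is "xxwpzfzkxnddi".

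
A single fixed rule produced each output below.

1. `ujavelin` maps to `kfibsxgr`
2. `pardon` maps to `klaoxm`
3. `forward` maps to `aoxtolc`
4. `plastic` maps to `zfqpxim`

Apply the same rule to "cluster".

The rule is to reverse the string, then shift every letter 3 places backward in the alphabet (wrapping around).
Applying both steps to "cluster": "retsulc", then "obqpriz".

obqpriz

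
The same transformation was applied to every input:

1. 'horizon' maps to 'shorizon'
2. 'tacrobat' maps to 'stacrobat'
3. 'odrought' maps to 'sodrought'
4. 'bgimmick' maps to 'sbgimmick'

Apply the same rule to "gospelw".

sgospelw

What's happening: prepend "s".
Applying that to "gospelw" gives "sgospelw".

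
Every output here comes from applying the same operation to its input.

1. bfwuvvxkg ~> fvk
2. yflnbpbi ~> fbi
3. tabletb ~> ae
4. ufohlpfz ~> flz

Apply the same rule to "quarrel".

The rule is to keep one character in every 3, starting at position 2 (positions 2nd, 5th, 8th, ...).
"quarrel" → "ur".

ur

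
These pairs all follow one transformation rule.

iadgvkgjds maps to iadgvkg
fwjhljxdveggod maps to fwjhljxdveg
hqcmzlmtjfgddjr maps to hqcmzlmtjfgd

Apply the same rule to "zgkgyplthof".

In each case the input is transformed by: delete the last 3 characters.
So "zgkgyplthof" becomes "zgkgyplt".

zgkgyplt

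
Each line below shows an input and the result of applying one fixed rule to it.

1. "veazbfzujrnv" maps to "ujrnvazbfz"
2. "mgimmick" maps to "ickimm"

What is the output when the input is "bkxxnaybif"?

ybifxxna

Looking at the pairs, the operation is to delete the first 2 characters, then swap the front and back halves of the string.
Applying that to "bkxxnaybif" gives "ybifxxna".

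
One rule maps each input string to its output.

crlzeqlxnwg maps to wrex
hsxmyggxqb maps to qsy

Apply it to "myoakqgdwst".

sykd

Looking at the pairs, the operation is to move the last 3 characters to the front (rotate right by 3), then keep one character in every 3, starting at position 2 (positions 2nd, 5th, 8th, ...).
On "myoakqgdwst": the first step gives "wstmyoakqgd", and the second then gives "sykd".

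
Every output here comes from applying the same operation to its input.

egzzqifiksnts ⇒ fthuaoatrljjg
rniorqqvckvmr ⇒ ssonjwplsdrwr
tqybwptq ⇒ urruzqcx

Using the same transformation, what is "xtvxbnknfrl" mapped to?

ymuswgyoclo

What's happening: take characters alternately from the front and the back (1st, last, 2nd, 2nd-last, ...), then shift every letter 1 place forward in the alphabet (wrapping around).
So "xtvxbnknfrl" becomes "ymuswgyoclo".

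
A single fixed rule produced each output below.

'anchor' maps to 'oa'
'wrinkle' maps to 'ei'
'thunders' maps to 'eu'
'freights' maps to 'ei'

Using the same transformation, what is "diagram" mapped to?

aia

In each case the input is transformed by: move the last 3 characters to the front (rotate right by 3), then keep only the vowels.
Starting from "diagram": after the first operation, "ramdiag"; after the second, "aia".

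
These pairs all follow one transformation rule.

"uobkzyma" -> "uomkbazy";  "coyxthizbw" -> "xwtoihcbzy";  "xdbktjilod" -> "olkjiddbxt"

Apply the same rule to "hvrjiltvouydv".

vvutroljihdyv

In each case the input is transformed by: sort the characters into reverse alphabetical order, then move the first 2 characters to the end (rotate left by 2).
On "hvrjiltvouydv": the first step gives "yvvvutroljihd", and the second then gives "vvutroljihdyv".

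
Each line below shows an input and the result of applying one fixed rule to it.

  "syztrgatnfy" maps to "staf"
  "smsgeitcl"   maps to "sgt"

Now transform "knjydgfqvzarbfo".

kyfzb

What's happening: keep one character in every 3, starting at position 1 (positions 1st, 4th, 7th, ...).
So "knjydgfqvzarbfo" becomes "kyfzb".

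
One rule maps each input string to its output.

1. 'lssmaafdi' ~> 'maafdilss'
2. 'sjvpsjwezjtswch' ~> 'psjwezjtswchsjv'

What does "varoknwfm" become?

oknwfmvar

What's happening: move the first 3 characters to the end (rotate left by 3).
Applying that to "varoknwfm" gives "oknwfmvar".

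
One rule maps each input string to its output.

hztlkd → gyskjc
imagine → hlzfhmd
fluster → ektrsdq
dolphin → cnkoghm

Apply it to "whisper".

vghrodq

Looking at the pairs, the operation is to shift every letter 1 place backward in the alphabet (wrapping around).
So "whisper" becomes "vghrodq".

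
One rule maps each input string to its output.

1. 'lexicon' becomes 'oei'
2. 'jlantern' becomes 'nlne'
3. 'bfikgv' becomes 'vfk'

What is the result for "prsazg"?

Rule — keep every other character starting from the second (positions 2nd, 4th, 6th, ...), then move the last character to the front.
For "prsazg", step one produces "rag"; step two turns that into "gra".

gra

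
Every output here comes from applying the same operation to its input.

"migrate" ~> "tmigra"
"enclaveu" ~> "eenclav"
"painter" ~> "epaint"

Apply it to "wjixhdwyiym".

Each output is the input with this applied: delete the last character, then move the last character to the front.
Working it through for "wjixhdwyiym": intermediate "wjixhdwyiy", final "ywjixhdwyi".

ywjixhdwyi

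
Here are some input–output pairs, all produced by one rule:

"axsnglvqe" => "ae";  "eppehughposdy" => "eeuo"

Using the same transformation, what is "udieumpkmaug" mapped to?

The transformation: keep only the vowels.
On "udieumpkmaug" that produces "uieuau".

uieuau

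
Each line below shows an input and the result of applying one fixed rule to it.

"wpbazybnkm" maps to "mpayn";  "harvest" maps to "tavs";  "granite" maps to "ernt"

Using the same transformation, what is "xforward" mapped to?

dfra

Looking at the pairs, the operation is to move the last character to the front, then keep every other character starting from the first (positions 1st, 3rd, 5th, ...).
So "xforward" becomes "dfra".
(Check on "granite": → "egranit" → "ernt" ✓)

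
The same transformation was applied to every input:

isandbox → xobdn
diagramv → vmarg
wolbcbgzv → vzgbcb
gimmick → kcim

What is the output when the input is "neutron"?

nort

The pattern: delete the first 3 characters, then reverse the string.
On "neutron": the first step gives "tron", and the second then gives "nort".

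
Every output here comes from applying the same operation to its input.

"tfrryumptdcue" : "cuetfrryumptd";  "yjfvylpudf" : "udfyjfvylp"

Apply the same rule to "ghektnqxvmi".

The transformation: move the last 3 characters to the front (rotate right by 3).
"ghektnqxvmi" → "vmighektnqx".

vmighektnqx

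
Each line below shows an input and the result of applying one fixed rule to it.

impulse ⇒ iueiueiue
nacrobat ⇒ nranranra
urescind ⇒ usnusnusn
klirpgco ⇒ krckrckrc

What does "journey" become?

The rule is to keep one character in every 3, starting at position 1 (positions 1st, 4th, 7th, ...), then write the whole string 3 times in a row.
For "journey", step one produces "jry"; step two turns that into "jryjryjry".
(Check on "klirpgco": → "krc" → "krckrckrc" ✓)

jryjryjry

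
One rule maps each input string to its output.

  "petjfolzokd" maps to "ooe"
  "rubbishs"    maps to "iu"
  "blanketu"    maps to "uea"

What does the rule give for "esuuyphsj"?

Looking at the pairs, the operation is to reverse the string, then keep only the vowels.
Applying both steps to "esuuyphsj": "jshpyuuse", then "uue".

uue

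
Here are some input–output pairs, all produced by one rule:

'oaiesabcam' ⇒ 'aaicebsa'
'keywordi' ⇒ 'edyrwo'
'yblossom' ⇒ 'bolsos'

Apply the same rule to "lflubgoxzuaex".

felauubzgxo

The rule is to take characters alternately from the front and the back (1st, last, 2nd, 2nd-last, ...), then delete the first 2 characters.
Applying both steps to "lflubgoxzuaex": "lxfelauubzgxo", then "felauubzgxo".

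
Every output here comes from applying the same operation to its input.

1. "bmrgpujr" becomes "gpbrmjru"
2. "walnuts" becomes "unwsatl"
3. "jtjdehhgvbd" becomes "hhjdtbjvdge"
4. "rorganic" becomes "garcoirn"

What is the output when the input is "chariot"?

ircthoa

Rule — take characters alternately from the front and the back (1st, last, 2nd, 2nd-last, ...), then move the last 2 characters to the front (rotate right by 2).
Starting from "chariot": after the first operation, "cthoair"; after the second, "ircthoa".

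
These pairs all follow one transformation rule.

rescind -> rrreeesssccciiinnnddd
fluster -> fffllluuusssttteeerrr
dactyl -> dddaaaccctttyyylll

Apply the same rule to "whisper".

wwwhhhiiissspppeeerrr

The pattern: repeat every character 3 times.
On "whisper" that produces "wwwhhhiiissspppeeerrr".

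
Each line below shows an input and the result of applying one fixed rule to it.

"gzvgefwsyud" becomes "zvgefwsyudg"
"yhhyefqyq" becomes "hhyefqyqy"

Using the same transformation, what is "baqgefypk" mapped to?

Looking at the pairs, the operation is to move the first character to the end.
On "baqgefypk" that produces "aqgefypkb".

aqgefypkb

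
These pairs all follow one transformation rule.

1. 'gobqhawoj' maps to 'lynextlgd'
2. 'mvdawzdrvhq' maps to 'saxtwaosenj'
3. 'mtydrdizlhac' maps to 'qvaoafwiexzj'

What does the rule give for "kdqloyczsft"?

anilvzwpcqh

Looking at the pairs, the operation is to move the first character to the end, then shift every letter 3 places backward in the alphabet (wrapping around).
For "kdqloyczsft" the result is "anilvzwpcqh".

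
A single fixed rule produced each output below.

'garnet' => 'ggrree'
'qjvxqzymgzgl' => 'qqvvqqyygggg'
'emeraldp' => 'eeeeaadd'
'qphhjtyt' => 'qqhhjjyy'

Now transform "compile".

ccmmiiee

Looking at the pairs, the operation is to keep every other character starting from the first (positions 1st, 3rd, 5th, ...), then double every character.
Starting from "compile": after the first operation, "cmie"; after the second, "ccmmiiee".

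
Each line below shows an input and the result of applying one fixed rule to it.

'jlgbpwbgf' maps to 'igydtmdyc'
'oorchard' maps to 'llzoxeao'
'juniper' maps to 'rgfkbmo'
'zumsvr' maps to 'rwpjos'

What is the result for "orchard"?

olezoxa

The rule is to swap each adjacent pair of characters (1↔2, 3↔4, ...), then shift every letter 3 places backward in the alphabet (wrapping around).
"orchard" → "rohcrad" → "olezoxa".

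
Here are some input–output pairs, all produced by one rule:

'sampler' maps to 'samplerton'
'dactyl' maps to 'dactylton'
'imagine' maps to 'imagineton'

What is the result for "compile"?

compileton

Rule — append "ton".
So "compile" becomes "compileton".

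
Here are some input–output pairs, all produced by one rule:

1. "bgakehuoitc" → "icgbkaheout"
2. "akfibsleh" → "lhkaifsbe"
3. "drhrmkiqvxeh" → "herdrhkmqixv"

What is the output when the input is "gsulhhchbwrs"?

Each output is the input with this applied: swap each adjacent pair of characters (1↔2, 3↔4, ...), then move the last 2 characters to the front (rotate right by 2).
Applying that to "gsulhhchbwrs" gives "srsgluhhhcwb".

srsgluhhhcwb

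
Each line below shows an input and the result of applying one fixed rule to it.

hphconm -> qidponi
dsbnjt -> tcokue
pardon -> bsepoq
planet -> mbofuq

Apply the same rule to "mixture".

jyuvsfn

In each case the input is transformed by: move the first character to the end, then shift every letter 1 place forward in the alphabet (wrapping around).
For "mixture", step one produces "ixturem"; step two turns that into "jyuvsfn".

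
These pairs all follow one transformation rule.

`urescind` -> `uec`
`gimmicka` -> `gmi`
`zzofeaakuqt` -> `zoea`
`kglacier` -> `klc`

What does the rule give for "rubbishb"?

The pattern: delete the last 3 characters, then keep every other character starting from the first (positions 1st, 3rd, 5th, ...).
So "rubbishb" becomes "rbi".

rbi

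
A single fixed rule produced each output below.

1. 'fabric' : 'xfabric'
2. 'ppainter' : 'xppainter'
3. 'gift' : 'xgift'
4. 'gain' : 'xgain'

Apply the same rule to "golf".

xgolf

The pattern: prepend "x".
Doing the same to "golf": "xgolf".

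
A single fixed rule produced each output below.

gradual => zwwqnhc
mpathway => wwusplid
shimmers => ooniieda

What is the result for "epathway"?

The transformation: shift every letter 4 places backward in the alphabet (wrapping around), then sort the characters into reverse alphabetical order.
"epathway" → "wwusplda".
(Check on "mpathway": → "ilwpdswu" → "wwusplid" ✓)

wwusplda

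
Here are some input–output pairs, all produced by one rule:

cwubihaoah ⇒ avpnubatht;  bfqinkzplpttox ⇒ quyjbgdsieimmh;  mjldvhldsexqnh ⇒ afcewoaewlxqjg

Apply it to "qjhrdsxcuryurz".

sjcakwlqvnkrnk

The transformation: move the last character to the front, then shift every letter 7 places backward in the alphabet (wrapping around).
On "qjhrdsxcuryurz": the first step gives "zqjhrdsxcuryur", and the second then gives "sjcakwlqvnkrnk".
(Check on "bfqinkzplpttox": → "xbfqinkzplptto" → "quyjbgdsieimmh" ✓)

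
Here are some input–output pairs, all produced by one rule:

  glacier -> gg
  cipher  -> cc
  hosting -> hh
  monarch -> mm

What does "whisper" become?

Looking at the pairs, the operation is to double every character, then keep only the first 2 characters.
Starting from "whisper": after the first operation, "wwhhiissppeerr"; after the second, "ww".
(Check on "monarch": → "mmoonnaarrcchh" → "mm" ✓)

ww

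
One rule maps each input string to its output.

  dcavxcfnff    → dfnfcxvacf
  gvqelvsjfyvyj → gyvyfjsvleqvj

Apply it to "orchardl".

odrahcrl

Looking at the pairs, the operation is to reverse the string, then swap the first and last characters.
On "orchardl": the first step gives "ldrahcro", and the second then gives "odrahcrl".
(Check on "gvqelvsjfyvyj": → "jyvyfjsvleqvg" → "gyvyfjsvleqvj" ✓)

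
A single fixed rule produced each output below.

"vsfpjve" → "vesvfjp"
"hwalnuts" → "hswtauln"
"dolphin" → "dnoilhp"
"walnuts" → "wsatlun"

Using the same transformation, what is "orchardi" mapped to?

Each output is the input with this applied: take characters alternately from the front and the back (1st, last, 2nd, 2nd-last, ...).
For "orchardi" the result is "oirdcrha".

oirdcrha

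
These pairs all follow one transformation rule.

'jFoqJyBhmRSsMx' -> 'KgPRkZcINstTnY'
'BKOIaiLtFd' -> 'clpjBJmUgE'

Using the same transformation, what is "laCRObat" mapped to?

In each case the input is transformed by: shift every letter 1 place forward in the alphabet (wrapping around), then flip the case of every letter.
Starting from "laCRObat": after the first operation, "mbDSPcbu"; after the second, "MBdspCBU".

MBdspCBU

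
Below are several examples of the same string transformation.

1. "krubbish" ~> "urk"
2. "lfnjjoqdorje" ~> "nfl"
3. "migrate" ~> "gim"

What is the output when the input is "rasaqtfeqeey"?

sar

Rule — reverse the string, then keep only the last 3 characters.
So "rasaqtfeqeey" becomes "sar".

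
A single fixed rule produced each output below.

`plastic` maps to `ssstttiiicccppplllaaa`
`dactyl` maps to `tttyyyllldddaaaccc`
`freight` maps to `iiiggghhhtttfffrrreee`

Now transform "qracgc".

cccgggcccqqqrrraaa

The pattern: move the first 3 characters to the end (rotate left by 3), then repeat every character 3 times.
On "qracgc": the first step gives "cgcqra", and the second then gives "cccgggcccqqqrrraaa".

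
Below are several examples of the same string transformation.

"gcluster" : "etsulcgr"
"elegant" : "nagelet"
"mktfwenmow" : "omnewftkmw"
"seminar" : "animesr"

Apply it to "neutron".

Each output is the input with this applied: reverse the string, then move the first character to the end.
On "neutron": the first step gives "nortuen", and the second then gives "ortuenn".

ortuenn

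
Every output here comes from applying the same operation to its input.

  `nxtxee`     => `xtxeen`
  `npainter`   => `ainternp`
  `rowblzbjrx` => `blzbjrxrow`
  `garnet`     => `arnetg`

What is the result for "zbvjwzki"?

vjwzkizb

Each output is the input with this applied: swap the front and back halves of the string, then move the last 2 characters to the front (rotate right by 2).
On "zbvjwzki": the first step gives "wzkizbvj", and the second then gives "vjwzkizb".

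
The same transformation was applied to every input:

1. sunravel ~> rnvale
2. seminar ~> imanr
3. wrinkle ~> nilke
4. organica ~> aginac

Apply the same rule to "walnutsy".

nltuys

Each output is the input with this applied: delete the first 2 characters, then swap each adjacent pair of characters (1↔2, 3↔4, ...).
Working it through for "walnutsy": intermediate "lnutsy", final "nltuys".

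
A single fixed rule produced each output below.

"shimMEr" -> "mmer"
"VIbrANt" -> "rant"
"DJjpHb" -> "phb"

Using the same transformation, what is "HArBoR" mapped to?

bor

What's happening: delete the first 3 characters, then convert every letter to lowercase.
On "HArBoR": the first step gives "BoR", and the second then gives "bor".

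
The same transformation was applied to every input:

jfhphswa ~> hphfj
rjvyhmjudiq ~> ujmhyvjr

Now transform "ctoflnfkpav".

kfnlfotc

What's happening: reverse the string, then delete the first 3 characters.
Working it through for "ctoflnfkpav": intermediate "vapkfnlfotc", final "kfnlfotc".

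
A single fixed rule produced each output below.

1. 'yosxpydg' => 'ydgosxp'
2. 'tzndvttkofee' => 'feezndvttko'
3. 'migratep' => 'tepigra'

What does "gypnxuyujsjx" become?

sjxypnxuyuj

What's happening: delete the first character, then move the last 3 characters to the front (rotate right by 3).
On "gypnxuyujsjx": the first step gives "ypnxuyujsjx", and the second then gives "sjxypnxuyuj".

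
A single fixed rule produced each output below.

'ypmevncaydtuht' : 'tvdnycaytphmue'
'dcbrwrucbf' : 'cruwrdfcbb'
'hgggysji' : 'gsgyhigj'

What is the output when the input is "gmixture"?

Each output is the input with this applied: take characters alternately from the front and the back (1st, last, 2nd, 2nd-last, ...), then swap the front and back halves of the string.
For "gmixture" the result is "iuxtgemr".

iuxtgemr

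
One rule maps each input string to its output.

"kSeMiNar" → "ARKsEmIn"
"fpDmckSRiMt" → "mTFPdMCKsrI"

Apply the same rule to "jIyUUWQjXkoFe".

In each case the input is transformed by: move the last 2 characters to the front (rotate right by 2), then flip the case of every letter.
Starting from "jIyUUWQjXkoFe": after the first operation, "FejIyUUWQjXko"; after the second, "fEJiYuuwqJxKO".

fEJiYuuwqJxKO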